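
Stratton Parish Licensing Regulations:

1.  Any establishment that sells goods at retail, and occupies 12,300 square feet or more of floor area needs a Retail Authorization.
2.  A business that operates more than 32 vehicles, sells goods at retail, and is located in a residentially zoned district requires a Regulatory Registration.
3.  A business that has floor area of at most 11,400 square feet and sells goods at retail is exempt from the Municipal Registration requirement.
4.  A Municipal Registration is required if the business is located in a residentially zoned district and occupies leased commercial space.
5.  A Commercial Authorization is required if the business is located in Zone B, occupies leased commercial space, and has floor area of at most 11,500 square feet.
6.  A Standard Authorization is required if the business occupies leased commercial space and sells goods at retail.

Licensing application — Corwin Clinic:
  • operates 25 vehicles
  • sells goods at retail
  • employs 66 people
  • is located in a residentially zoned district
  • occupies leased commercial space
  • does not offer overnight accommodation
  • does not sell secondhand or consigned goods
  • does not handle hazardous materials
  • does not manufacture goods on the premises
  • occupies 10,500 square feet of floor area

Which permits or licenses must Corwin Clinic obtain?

1. sells goods at retail; floor area 10,500 square feet < 12,300 square feet → Retail Authorization not required.
2. vehicles 25 ≤ 32; sells goods at retail; is located in a residentially zoned district → Regulatory Registration not required.
3. floor area 10,500 square feet ≤ 11,400 square feet; sells goods at retail → exempt from Municipal Registration.
4. is located in a residentially zoned district; occupies leased commercial space → Municipal Registration required.
5. is located in a residentially zoned district (not: is located in Zone B); occupies leased commercial space; floor area 10,500 square feet ≤ 11,500 square feet → Commercial Authorization not required.
6. occupies leased commercial space; sells goods at retail → Standard Authorization required.

Standard Authorization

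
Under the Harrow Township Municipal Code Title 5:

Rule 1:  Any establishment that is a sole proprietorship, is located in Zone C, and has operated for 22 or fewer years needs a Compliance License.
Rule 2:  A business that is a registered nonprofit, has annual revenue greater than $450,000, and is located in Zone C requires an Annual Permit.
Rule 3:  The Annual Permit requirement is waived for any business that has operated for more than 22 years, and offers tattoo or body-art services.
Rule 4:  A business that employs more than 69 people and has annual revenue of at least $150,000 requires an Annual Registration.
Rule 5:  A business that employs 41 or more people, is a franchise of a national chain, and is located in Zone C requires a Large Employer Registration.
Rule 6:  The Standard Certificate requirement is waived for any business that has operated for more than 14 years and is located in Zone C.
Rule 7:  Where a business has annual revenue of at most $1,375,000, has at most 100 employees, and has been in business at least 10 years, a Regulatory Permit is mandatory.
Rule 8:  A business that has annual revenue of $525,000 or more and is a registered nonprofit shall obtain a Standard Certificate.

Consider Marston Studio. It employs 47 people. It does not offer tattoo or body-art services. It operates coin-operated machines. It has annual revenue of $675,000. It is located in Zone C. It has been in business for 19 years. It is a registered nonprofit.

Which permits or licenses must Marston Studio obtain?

Annual Permit, Regulatory Permit

Rule 1: is a registered nonprofit (not: is a sole proprietorship); is located in Zone C; years in business 19 ≤ 22 → Compliance License not required.
Rule 2: is a registered nonprofit; revenue $675,000 > $450,000; is located in Zone C → Annual Permit required.
Rule 3: years in business 19 ≤ 22; does not offer tattoo or body-art services → Annual Permit exemption does not apply.
Rule 4: employees 47 ≤ 69; revenue $675,000 ≥ $150,000 → Annual Registration not required.
Rule 5: employees 47 ≥ 41; is a registered nonprofit (not: is a franchise of a national chain); is located in Zone C → Large Employer Registration not required.
Rule 6: years in business 19 > 14; is located in Zone C → exempt from Standard Certificate.
Rule 7: revenue $675,000 ≤ $1,375,000; employees 47 ≤ 100; years in business 19 ≥ 10 → Regulatory Permit required.
Rule 8: revenue $675,000 ≥ $525,000; is a registered nonprofit → Standard Certificate required.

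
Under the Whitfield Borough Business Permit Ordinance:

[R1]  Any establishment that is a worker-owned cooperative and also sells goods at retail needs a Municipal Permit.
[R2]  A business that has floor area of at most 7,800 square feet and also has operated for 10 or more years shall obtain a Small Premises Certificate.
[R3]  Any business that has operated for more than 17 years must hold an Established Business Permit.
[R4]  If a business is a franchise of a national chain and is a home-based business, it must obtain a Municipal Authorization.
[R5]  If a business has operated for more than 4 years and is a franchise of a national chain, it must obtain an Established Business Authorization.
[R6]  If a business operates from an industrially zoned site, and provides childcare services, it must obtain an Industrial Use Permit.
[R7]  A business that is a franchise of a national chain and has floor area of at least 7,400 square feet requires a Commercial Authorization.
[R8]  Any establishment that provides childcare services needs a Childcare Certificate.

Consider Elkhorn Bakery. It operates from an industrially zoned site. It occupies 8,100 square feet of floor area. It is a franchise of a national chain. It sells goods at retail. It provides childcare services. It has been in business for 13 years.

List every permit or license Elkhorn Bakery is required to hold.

[R1] is a franchise of a national chain (not: is a worker-owned cooperative); sells goods at retail → Municipal Permit not required.
[R2] floor area 8,100 square feet > 7,800 square feet; years in business 13 ≥ 10 → Small Premises Certificate not required.
[R3] years in business 13 ≤ 17 → Established Business Permit not required.
[R4] is a franchise of a national chain; operates from an industrially zoned site (not: is a home-based business) → Municipal Authorization not required.
[R5] years in business 13 > 4; is a franchise of a national chain → Established Business Authorization required.
[R6] operates from an industrially zoned site; provides childcare services → Industrial Use Permit required.
[R7] is a franchise of a national chain; floor area 8,100 square feet ≥ 7,400 square feet → Commercial Authorization required.
[R8] provides childcare services → Childcare Certificate required.

Childcare Certificate, Commercial Authorization, Established Business Authorization, Industrial Use Permit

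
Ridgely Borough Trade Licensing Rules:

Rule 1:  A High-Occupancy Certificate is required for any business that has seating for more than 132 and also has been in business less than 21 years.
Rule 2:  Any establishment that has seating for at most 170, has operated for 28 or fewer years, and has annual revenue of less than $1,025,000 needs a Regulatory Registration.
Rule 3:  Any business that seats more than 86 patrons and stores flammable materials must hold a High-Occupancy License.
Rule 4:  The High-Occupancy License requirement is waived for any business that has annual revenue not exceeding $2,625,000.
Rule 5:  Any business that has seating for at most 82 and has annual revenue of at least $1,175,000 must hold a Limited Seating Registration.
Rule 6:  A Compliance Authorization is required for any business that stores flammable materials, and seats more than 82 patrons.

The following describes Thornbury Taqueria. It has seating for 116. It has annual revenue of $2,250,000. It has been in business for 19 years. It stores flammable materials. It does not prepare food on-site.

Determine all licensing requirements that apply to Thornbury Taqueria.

Rule 1: seating 116 ≤ 132; years in business 19 < 21 → High-Occupancy Certificate not required.
Rule 2: seating 116 ≤ 170; years in business 19 ≤ 28; revenue $2,250,000 ≥ $1,025,000 → Regulatory Registration not required.
Rule 3: seating 116 > 86; stores flammable materials → High-Occupancy License required.
Rule 4: revenue $2,250,000 ≤ $2,625,000 → exempt from High-Occupancy License.
Rule 5: seating 116 > 82; revenue $2,250,000 ≥ $1,175,000 → Limited Seating Registration not required.
Rule 6: stores flammable materials; seating 116 > 82 → Compliance Authorization required.

Compliance Authorization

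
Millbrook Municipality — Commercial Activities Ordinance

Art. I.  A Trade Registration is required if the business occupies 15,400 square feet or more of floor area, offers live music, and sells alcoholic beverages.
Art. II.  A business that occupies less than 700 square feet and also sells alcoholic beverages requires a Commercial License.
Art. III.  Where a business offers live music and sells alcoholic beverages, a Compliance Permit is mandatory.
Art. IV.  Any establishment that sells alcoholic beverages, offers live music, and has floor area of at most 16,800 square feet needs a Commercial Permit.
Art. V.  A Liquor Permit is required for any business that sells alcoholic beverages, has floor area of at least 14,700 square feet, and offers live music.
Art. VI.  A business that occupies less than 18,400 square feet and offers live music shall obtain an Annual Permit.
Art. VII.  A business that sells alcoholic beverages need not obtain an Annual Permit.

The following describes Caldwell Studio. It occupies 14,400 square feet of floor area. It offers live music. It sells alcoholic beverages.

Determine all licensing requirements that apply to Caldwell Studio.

Art. I. floor area 14,400 square feet < 15,400 square feet; offers live music; sells alcoholic beverages → Trade Registration not required.
Art. II. floor area 14,400 square feet ≥ 700 square feet; sells alcoholic beverages → Commercial License not required.
Art. III. offers live music; sells alcoholic beverages → Compliance Permit required.
Art. IV. sells alcoholic beverages; offers live music; floor area 14,400 square feet ≤ 16,800 square feet → Commercial Permit required.
Art. V. sells alcoholic beverages; floor area 14,400 square feet < 14,700 square feet; offers live music → Liquor Permit not required.
Art. VI. floor area 14,400 square feet < 18,400 square feet; offers live music → Annual Permit required.
Art. VII. sells alcoholic beverages → exempt from Annual Permit.

Commercial Permit, Compliance Permit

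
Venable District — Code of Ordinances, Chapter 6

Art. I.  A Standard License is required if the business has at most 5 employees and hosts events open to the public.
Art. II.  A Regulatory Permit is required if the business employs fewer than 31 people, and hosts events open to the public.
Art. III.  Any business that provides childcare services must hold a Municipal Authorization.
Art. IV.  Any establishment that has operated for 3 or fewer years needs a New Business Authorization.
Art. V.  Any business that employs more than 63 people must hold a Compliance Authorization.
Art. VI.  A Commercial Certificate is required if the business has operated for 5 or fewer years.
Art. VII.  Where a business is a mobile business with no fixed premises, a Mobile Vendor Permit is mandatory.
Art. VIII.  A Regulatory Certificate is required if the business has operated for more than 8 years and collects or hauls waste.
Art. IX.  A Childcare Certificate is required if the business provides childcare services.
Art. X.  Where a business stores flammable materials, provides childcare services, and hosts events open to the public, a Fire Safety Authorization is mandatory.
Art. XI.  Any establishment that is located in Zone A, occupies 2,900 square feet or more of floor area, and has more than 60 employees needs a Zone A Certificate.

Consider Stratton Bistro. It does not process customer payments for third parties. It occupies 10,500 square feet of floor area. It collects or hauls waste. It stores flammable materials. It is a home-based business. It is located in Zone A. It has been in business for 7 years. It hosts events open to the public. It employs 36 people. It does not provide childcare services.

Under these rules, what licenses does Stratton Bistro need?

Art. I. employees 36 > 5; hosts events open to the public → Standard License not required.
Art. II. employees 36 ≥ 31; hosts events open to the public → Regulatory Permit not required.
Art. III. does not provide childcare services → Municipal Authorization not required.
Art. IV. years in business 7 > 3 → New Business Authorization not required.
Art. V. employees 36 ≤ 63 → Compliance Authorization not required.
Art. VI. years in business 7 > 5 → Commercial Certificate not required.
Art. VII. is a home-based business (not: is a mobile business with no fixed premises) → Mobile Vendor Permit not required.
Art. VIII. years in business 7 ≤ 8; collects or hauls waste → Regulatory Certificate not required.
Art. IX. does not provide childcare services → Childcare Certificate not required.
Art. X. stores flammable materials; does not provide childcare services; hosts events open to the public → Fire Safety Authorization not required.
Art. XI. is located in Zone A; floor area 10,500 square feet ≥ 2,900 square feet; employees 36 ≤ 60 → Zone A Certificate not required.

None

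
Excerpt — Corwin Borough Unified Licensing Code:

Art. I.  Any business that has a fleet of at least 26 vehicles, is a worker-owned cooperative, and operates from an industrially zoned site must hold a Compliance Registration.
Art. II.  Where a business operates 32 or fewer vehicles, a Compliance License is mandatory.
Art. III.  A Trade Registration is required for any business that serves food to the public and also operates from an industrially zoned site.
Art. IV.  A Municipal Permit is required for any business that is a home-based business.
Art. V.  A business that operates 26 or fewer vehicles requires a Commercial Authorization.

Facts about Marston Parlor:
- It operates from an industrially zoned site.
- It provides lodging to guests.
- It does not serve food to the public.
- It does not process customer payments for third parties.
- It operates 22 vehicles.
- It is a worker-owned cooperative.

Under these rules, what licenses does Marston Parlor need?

Art. I. vehicles 22 < 26; is a worker-owned cooperative; operates from an industrially zoned site → Compliance Registration not required.
Art. II. vehicles 22 ≤ 32 → Compliance License required.
Art. III. does not serve food to the public; operates from an industrially zoned site → Trade Registration not required.
Art. IV. operates from an industrially zoned site (not: is a home-based business) → Municipal Permit not required.
Art. V. vehicles 22 ≤ 26 → Commercial Authorization required.

Commercial Authorization, Compliance License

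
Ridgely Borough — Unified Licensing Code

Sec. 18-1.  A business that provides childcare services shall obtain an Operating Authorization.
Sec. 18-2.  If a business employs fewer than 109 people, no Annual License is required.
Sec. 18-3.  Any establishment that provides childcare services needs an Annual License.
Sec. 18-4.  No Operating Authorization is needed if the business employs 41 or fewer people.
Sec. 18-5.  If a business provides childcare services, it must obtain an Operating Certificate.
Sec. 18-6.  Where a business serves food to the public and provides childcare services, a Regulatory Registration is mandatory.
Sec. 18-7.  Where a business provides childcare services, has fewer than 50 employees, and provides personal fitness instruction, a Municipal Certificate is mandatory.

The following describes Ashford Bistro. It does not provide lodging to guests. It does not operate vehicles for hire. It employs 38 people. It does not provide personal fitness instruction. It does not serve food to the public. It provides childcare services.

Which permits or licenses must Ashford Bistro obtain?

Sec. 18-1. provides childcare services → Operating Authorization required.
Sec. 18-2. employees 38 < 109 → exempt from Annual License.
Sec. 18-3. provides childcare services → Annual License required.
Sec. 18-4. employees 38 ≤ 41 → exempt from Operating Authorization.
Sec. 18-5. provides childcare services → Operating Certificate required.
Sec. 18-6. does not serve food to the public; provides childcare services → Regulatory Registration not required.
Sec. 18-7. provides childcare services; employees 38 < 50; does not provide personal fitness instruction → Municipal Certificate not required.

Operating Certificate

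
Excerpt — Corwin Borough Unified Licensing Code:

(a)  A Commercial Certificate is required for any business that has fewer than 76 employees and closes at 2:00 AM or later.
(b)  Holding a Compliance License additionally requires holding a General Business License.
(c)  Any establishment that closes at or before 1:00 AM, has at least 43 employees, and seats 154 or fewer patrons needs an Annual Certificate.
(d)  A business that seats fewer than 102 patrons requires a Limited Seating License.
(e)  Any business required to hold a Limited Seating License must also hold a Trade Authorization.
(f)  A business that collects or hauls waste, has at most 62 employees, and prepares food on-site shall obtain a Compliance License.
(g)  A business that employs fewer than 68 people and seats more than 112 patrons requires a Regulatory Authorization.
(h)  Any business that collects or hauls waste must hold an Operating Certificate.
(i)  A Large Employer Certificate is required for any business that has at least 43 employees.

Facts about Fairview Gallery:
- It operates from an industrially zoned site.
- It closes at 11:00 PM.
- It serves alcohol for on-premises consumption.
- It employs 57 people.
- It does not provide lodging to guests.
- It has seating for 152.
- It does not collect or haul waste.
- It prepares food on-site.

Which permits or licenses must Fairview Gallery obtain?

(a) employees 57 < 76; closes 11:00 PM, at/before 2:00 AM → Commercial Certificate not required.
(b) Compliance License is not required → no effect.
(c) closes 11:00 PM, at/before 1:00 AM; employees 57 ≥ 43; seating 152 ≤ 154 → Annual Certificate required.
(d) seating 152 ≥ 102 → Limited Seating License not required.
(e) Limited Seating License is not required → no effect.
(f) does not collect or haul waste; employees 57 ≤ 62; prepares food on-site → Compliance License not required.
(g) employees 57 < 68; seating 152 > 112 → Regulatory Authorization required.
(h) does not collect or haul waste → Operating Certificate not required.
(i) employees 57 ≥ 43 → Large Employer Certificate required.

Annual Certificate, Large Employer Certificate, Regulatory Authorization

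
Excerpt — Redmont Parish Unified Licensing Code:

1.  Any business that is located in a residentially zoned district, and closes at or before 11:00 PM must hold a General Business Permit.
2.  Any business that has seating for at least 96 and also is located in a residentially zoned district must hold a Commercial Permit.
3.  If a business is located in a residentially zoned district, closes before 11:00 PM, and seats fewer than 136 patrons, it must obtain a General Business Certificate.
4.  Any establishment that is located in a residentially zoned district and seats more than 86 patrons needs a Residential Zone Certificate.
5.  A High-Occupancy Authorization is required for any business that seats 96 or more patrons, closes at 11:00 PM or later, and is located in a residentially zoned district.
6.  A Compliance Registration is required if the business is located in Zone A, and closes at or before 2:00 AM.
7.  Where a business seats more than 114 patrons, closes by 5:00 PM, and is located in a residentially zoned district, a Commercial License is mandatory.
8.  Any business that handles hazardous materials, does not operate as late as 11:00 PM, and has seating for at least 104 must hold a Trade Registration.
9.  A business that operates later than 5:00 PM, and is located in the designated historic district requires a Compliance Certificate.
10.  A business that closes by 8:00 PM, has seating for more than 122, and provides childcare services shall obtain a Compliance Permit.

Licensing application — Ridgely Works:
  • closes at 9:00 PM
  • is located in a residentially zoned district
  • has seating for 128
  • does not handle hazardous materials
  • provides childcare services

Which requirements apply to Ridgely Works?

1. is located in a residentially zoned district; closes 9:00 PM, at/before 11:00 PM → General Business Permit required.
2. seating 128 ≥ 96; is located in a residentially zoned district → Commercial Permit required.
3. is located in a residentially zoned district; closes 9:00 PM, at/before 11:00 PM; seating 128 < 136 → General Business Certificate required.
4. is located in a residentially zoned district; seating 128 > 86 → Residential Zone Certificate required.
5. seating 128 ≥ 96; closes 9:00 PM, at/before 11:00 PM; is located in a residentially zoned district → High-Occupancy Authorization not required.
6. is located in a residentially zoned district (not: is located in Zone A); closes 9:00 PM, at/before 2:00 AM → Compliance Registration not required.
7. seating 128 > 114; closes 9:00 PM, after 5:00 PM; is located in a residentially zoned district → Commercial License not required.
8. does not handle hazardous materials; closes 9:00 PM, at/before 11:00 PM; seating 128 ≥ 104 → Trade Registration not required.
9. closes 9:00 PM, after 5:00 PM; is located in a residentially zoned district (not: is located in the designated historic district) → Compliance Certificate not required.
10. closes 9:00 PM, after 8:00 PM; seating 128 > 122; provides childcare services → Compliance Permit not required.

Commercial Permit, General Business Certificate, General Business Permit, Residential Zone Certificate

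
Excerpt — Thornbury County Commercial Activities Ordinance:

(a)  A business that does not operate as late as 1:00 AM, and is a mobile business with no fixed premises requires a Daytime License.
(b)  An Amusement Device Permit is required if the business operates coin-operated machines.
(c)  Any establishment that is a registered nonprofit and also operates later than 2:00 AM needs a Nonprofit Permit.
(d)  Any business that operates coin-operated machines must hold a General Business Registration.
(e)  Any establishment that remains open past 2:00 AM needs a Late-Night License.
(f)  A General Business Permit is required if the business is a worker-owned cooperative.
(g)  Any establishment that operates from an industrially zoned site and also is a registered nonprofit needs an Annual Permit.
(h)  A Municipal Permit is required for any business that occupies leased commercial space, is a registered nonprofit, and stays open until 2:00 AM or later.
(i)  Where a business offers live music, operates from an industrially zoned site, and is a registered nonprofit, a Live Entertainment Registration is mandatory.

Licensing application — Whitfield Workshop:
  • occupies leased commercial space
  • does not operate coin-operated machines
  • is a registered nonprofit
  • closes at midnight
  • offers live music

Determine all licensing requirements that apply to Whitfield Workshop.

None

(a) closes midnight, at/before 1:00 AM; occupies leased commercial space (not: is a mobile business with no fixed premises) → Daytime License not required.
(b) does not operate coin-operated machines → Amusement Device Permit not required.
(c) is a registered nonprofit; closes midnight, at/before 2:00 AM → Nonprofit Permit not required.
(d) does not operate coin-operated machines → General Business Registration not required.
(e) closes midnight, at/before 2:00 AM → Late-Night License not required.
(f) is a registered nonprofit (not: is a worker-owned cooperative) → General Business Permit not required.
(g) occupies leased commercial space (not: operates from an industrially zoned site); is a registered nonprofit → Annual Permit not required.
(h) occupies leased commercial space; is a registered nonprofit; closes midnight, at/before 2:00 AM → Municipal Permit not required.
(i) offers live music; occupies leased commercial space (not: operates from an industrially zoned site); is a registered nonprofit → Live Entertainment Registration not required.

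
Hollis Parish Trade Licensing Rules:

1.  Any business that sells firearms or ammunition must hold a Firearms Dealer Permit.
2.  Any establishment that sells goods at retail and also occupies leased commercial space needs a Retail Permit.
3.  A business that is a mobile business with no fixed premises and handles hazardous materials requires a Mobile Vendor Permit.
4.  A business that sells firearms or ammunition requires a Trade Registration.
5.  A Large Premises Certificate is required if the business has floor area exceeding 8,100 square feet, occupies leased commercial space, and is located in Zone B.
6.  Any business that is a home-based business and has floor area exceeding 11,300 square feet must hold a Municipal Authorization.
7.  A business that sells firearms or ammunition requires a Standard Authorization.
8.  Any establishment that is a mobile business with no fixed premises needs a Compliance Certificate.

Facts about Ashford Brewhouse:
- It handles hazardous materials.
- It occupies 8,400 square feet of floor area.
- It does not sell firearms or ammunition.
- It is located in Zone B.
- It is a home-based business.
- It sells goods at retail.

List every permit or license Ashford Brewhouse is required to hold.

None

1. does not sell firearms or ammunition → Firearms Dealer Permit not required.
2. sells goods at retail; is a home-based business (not: occupies leased commercial space) → Retail Permit not required.
3. is a home-based business (not: is a mobile business with no fixed premises); handles hazardous materials → Mobile Vendor Permit not required.
4. does not sell firearms or ammunition → Trade Registration not required.
5. floor area 8,400 square feet > 8,100 square feet; is a home-based business (not: occupies leased commercial space); is located in Zone B → Large Premises Certificate not required.
6. is a home-based business; floor area 8,400 square feet ≤ 11,300 square feet → Municipal Authorization not required.
7. does not sell firearms or ammunition → Standard Authorization not required.
8. is a home-based business (not: is a mobile business with no fixed premises) → Compliance Certificate not required.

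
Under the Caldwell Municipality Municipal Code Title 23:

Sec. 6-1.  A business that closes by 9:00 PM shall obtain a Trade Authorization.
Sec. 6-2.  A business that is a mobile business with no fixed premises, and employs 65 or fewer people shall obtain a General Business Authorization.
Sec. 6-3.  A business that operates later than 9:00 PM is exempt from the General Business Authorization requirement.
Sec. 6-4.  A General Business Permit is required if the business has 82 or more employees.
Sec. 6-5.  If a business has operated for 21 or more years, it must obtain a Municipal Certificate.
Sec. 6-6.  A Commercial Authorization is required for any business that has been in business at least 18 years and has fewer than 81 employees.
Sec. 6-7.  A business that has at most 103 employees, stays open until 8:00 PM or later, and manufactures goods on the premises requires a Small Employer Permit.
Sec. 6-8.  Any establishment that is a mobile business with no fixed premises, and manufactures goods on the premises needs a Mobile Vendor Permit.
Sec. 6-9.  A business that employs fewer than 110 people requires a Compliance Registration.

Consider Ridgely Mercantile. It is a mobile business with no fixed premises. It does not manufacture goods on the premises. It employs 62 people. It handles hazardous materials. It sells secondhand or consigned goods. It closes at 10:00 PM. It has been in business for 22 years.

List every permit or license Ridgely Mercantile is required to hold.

Sec. 6-1. closes 10:00 PM, after 9:00 PM → Trade Authorization not required.
Sec. 6-2. is a mobile business with no fixed premises; employees 62 ≤ 65 → General Business Authorization required.
Sec. 6-3. closes 10:00 PM, after 9:00 PM → exempt from General Business Authorization.
Sec. 6-4. employees 62 < 82 → General Business Permit not required.
Sec. 6-5. years in business 22 ≥ 21 → Municipal Certificate required.
Sec. 6-6. years in business 22 ≥ 18; employees 62 < 81 → Commercial Authorization required.
Sec. 6-7. employees 62 ≤ 103; closes 10:00 PM, after 8:00 PM; does not manufacture goods on the premises → Small Employer Permit not required.
Sec. 6-8. is a mobile business with no fixed premises; does not manufacture goods on the premises → Mobile Vendor Permit not required.
Sec. 6-9. employees 62 < 110 → Compliance Registration required.

Commercial Authorization, Compliance Registration, Municipal Certificate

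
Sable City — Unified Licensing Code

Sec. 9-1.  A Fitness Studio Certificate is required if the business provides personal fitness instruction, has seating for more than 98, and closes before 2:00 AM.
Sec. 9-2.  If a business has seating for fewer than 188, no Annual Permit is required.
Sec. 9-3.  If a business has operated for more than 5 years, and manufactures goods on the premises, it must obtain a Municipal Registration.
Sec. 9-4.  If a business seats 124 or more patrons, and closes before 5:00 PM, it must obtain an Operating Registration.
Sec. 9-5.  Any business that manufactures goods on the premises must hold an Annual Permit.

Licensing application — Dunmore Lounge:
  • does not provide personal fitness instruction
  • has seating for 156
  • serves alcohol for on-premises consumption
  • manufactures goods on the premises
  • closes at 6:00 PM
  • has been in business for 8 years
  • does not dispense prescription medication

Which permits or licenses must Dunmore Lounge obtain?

Municipal Registration

Sec. 9-1. does not provide personal fitness instruction; seating 156 > 98; closes 6:00 PM, at/before 2:00 AM → Fitness Studio Certificate not required.
Sec. 9-2. seating 156 < 188 → exempt from Annual Permit.
Sec. 9-3. years in business 8 > 5; manufactures goods on the premises → Municipal Registration required.
Sec. 9-4. seating 156 ≥ 124; closes 6:00 PM, after 5:00 PM → Operating Registration not required.
Sec. 9-5. manufactures goods on the premises → Annual Permit required.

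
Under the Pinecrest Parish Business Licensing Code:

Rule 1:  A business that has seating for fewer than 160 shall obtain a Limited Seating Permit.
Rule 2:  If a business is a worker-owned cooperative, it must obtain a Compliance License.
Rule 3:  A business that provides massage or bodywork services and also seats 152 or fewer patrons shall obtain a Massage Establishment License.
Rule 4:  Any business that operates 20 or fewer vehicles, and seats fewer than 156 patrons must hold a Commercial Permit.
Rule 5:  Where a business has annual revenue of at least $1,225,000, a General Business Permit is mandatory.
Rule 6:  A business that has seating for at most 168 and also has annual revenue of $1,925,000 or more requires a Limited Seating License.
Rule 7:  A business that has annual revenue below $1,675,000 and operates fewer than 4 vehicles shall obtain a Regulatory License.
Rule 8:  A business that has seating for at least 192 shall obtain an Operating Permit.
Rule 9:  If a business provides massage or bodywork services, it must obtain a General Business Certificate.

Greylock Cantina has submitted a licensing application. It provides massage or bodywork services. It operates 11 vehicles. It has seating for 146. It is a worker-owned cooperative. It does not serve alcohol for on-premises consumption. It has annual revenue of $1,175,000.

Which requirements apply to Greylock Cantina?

Rule 1: seating 146 < 160 → Limited Seating Permit required.
Rule 2: is a worker-owned cooperative → Compliance License required.
Rule 3: provides massage or bodywork services; seating 146 ≤ 152 → Massage Establishment License required.
Rule 4: vehicles 11 ≤ 20; seating 146 < 156 → Commercial Permit required.
Rule 5: revenue $1,175,000 < $1,225,000 → General Business Permit not required.
Rule 6: seating 146 ≤ 168; revenue $1,175,000 < $1,925,000 → Limited Seating License not required.
Rule 7: revenue $1,175,000 < $1,675,000; vehicles 11 ≥ 4 → Regulatory License not required.
Rule 8: seating 146 < 192 → Operating Permit not required.
Rule 9: provides massage or bodywork services → General Business Certificate required.

Commercial Permit, Compliance License, General Business Certificate, Limited Seating Permit, Massage Establishment License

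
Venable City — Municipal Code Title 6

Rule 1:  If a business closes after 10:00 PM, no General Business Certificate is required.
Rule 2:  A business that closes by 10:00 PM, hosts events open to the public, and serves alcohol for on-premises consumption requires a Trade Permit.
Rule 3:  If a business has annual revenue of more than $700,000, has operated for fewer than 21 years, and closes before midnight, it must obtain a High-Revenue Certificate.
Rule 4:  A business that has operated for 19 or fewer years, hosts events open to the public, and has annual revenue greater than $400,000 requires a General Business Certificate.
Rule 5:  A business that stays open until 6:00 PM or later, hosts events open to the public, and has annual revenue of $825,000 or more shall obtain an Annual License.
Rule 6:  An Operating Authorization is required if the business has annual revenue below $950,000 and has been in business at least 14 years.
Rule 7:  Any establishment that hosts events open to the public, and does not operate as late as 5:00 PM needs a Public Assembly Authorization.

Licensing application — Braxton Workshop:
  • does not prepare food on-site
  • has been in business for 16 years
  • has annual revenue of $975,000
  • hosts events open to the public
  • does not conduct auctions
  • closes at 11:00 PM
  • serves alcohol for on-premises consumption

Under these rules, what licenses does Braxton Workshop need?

Rule 1: closes 11:00 PM, after 10:00 PM → exempt from General Business Certificate.
Rule 2: closes 11:00 PM, after 10:00 PM; hosts events open to the public; serves alcohol for on-premises consumption → Trade Permit not required.
Rule 3: revenue $975,000 > $700,000; years in business 16 < 21; closes 11:00 PM, at/before midnight → High-Revenue Certificate required.
Rule 4: years in business 16 ≤ 19; hosts events open to the public; revenue $975,000 > $400,000 → General Business Certificate required.
Rule 5: closes 11:00 PM, after 6:00 PM; hosts events open to the public; revenue $975,000 ≥ $825,000 → Annual License required.
Rule 6: revenue $975,000 ≥ $950,000; years in business 16 ≥ 14 → Operating Authorization not required.
Rule 7: hosts events open to the public; closes 11:00 PM, after 5:00 PM → Public Assembly Authorization not required.

Annual License, High-Revenue Certificate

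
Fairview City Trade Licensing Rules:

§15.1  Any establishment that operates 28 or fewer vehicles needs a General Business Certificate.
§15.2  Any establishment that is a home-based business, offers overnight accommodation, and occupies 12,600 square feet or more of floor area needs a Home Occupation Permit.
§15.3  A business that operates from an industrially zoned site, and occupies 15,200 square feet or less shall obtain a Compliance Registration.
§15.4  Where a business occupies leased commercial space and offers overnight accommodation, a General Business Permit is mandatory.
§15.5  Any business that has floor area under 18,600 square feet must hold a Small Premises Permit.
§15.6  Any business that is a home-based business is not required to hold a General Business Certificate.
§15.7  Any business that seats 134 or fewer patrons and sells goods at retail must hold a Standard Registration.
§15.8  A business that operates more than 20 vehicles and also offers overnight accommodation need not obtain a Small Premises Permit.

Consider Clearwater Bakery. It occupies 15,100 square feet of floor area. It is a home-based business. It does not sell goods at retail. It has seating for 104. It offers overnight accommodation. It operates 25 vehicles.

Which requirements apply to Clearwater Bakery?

§15.1 vehicles 25 ≤ 28 → General Business Certificate required.
§15.2 is a home-based business; offers overnight accommodation; floor area 15,100 square feet ≥ 12,600 square feet → Home Occupation Permit required.
§15.3 is a home-based business (not: operates from an industrially zoned site); floor area 15,100 square feet ≤ 15,200 square feet → Compliance Registration not required.
§15.4 is a home-based business (not: occupies leased commercial space); offers overnight accommodation → General Business Permit not required.
§15.5 floor area 15,100 square feet < 18,600 square feet → Small Premises Permit required.
§15.6 is a home-based business → exempt from General Business Certificate.
§15.7 seating 104 ≤ 134; does not sell goods at retail → Standard Registration not required.
§15.8 vehicles 25 > 20; offers overnight accommodation → exempt from Small Premises Permit.

Home Occupation Permit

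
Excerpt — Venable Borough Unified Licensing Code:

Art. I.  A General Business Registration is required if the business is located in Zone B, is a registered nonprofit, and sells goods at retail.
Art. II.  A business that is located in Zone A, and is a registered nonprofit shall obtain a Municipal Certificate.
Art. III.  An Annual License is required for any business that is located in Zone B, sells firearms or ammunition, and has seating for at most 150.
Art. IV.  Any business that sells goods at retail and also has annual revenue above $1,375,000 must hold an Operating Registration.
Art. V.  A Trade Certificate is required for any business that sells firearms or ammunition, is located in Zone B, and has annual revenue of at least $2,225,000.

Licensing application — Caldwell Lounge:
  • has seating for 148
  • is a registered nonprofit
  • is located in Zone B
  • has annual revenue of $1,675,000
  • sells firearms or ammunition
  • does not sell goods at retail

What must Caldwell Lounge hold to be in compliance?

Annual License

Art. I. is located in Zone B; is a registered nonprofit; does not sell goods at retail → General Business Registration not required.
Art. II. is located in Zone B (not: is located in Zone A); is a registered nonprofit → Municipal Certificate not required.
Art. III. is located in Zone B; sells firearms or ammunition; seating 148 ≤ 150 → Annual License required.
Art. IV. does not sell goods at retail; revenue $1,675,000 > $1,375,000 → Operating Registration not required.
Art. V. sells firearms or ammunition; is located in Zone B; revenue $1,675,000 < $2,225,000 → Trade Certificate not required.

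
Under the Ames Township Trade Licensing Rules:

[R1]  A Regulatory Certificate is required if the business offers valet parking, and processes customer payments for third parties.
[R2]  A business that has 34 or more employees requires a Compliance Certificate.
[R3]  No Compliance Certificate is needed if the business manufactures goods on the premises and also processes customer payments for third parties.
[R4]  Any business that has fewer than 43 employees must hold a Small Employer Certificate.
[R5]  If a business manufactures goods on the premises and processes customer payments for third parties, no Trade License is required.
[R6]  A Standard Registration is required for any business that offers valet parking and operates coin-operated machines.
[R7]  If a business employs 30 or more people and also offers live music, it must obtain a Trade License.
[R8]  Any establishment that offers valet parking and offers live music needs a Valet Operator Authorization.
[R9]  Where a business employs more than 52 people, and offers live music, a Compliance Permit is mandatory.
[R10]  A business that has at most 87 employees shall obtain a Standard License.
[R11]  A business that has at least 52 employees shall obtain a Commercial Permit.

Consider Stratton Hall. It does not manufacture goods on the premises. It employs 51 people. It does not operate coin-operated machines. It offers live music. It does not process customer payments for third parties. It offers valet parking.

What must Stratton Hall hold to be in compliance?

Compliance Certificate, Standard License, Trade License, Valet Operator Authorization

[R1] offers valet parking; does not process customer payments for third parties → Regulatory Certificate not required.
[R2] employees 51 ≥ 34 → Compliance Certificate required.
[R3] does not manufacture goods on the premises; does not process customer payments for third parties → Compliance Certificate exemption does not apply.
[R4] employees 51 ≥ 43 → Small Employer Certificate not required.
[R5] does not manufacture goods on the premises; does not process customer payments for third parties → Trade License exemption does not apply.
[R6] offers valet parking; does not operate coin-operated machines → Standard Registration not required.
[R7] employees 51 ≥ 30; offers live music → Trade License required.
[R8] offers valet parking; offers live music → Valet Operator Authorization required.
[R9] employees 51 ≤ 52; offers live music → Compliance Permit not required.
[R10] employees 51 ≤ 87 → Standard License required.
[R11] employees 51 < 52 → Commercial Permit not required.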